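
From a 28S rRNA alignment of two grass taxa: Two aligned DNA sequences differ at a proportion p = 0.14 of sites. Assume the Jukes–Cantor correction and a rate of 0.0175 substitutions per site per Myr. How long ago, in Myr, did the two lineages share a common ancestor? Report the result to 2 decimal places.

d = −(3/4) ln(1 − 4p/3) = −0.75 ln(1 − 0.186667) = −0.75 ln(0.813333)
  = −0.75 × (-0.206615) = 0.154961 substitutions/site.
Under a molecular clock d = 2μt, so t = d/(2μ) = 0.154961 / (2 × 0.0175) = 4.43 Myr.

4.43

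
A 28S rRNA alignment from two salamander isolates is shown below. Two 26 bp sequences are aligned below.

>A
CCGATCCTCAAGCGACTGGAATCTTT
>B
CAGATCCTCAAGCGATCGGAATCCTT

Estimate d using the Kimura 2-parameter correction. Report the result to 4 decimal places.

Of 26 sites, 3 differences are transitions and 1 are transversions, so P = 3/26 ≈ 0.115385 and Q = 1/26 ≈ 0.038462.
Under the Kimura two-parameter model, d = −½ ln(1 − 2P − Q) − ¼ ln(1 − 2Q).
1 − 2P − Q = 0.730768, giving −½ ln(0.730768) = 0.156830.
1 − 2Q = 0.923076, giving −¼ ln(0.923076) = 0.020011.
d = 0.156830 + 0.020011 = 0.176841.

0.1768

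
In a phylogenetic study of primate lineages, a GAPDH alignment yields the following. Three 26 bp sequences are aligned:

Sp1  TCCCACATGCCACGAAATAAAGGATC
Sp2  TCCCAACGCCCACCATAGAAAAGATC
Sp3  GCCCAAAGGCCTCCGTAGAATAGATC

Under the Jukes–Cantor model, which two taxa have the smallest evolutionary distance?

Sp2 and Sp3

Sp1–Sp2: 8/26 differ, p = 0.308, d = 0.396.
Sp1–Sp3: 10/26 differ, p = 0.385, d = 0.539.
Sp2–Sp3: 6/26 differ, p = 0.231, d = 0.276.
The smallest distance is between Sp2 and Sp3.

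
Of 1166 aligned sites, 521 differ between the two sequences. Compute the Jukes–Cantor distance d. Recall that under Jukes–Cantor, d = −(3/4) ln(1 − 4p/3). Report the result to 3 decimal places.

p = 521/1166 ≈ 0.446827.
d = −(3/4) ln(1 − 4p/3) = −0.75 ln(1 − 0.595769) = −0.75 ln(0.404231)
  = −0.75 × (-0.905769) = 0.679327 substitutions/site.

0.679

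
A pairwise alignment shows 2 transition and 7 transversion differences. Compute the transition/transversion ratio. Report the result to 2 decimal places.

0.29

R = 2/7 = 0.285714… ≈ 0.29 (to 2 d.p.).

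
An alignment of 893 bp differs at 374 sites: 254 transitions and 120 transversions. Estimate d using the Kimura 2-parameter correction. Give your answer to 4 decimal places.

P = 254/893 ≈ 0.284434 and Q = 120/893 ≈ 0.134378.
Under the Kimura two-parameter model, d = −½ ln(1 − 2P − Q) − ¼ ln(1 − 2Q).
1 − 2P − Q = 0.296754, giving −½ ln(0.296754) = 0.607426.
1 − 2Q = 0.731244, giving −¼ ln(0.731244) = 0.078252.
d = 0.607426 + 0.078252 = 0.685678.

0.6857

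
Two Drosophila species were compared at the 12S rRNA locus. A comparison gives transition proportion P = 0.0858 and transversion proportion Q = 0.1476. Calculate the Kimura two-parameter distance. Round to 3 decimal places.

0.280

Under the Kimura two-parameter model, d = −½ ln(1 − 2P − Q) − ¼ ln(1 − 2Q).
1 − 2P − Q = 0.6808, giving −½ ln(0.6808) = 0.192243.
1 − 2Q = 0.7048, giving −¼ ln(0.7048) = 0.087460.
d = 0.192243 + 0.087460 = 0.279703.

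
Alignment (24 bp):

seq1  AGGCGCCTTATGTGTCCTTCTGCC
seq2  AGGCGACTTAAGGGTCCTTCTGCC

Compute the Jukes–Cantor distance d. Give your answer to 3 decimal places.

0.137

The sequences differ at 3 of 24 sites (6, 11, 13), so p = 3/24 = 0.125.
d = −(3/4) ln(1 − 4p/3) = −0.75 ln(1 − 0.166667) = −0.75 ln(0.833333)
  = −0.75 × (-0.182322) = 0.136742 substitutions/site.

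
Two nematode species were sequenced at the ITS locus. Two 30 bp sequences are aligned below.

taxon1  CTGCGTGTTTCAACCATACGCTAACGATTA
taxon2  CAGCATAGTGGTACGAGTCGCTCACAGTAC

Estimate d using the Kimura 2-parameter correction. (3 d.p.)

0.832

Of 30 sites, 4 differences are transitions and 11 are transversions, so P = 4/30 ≈ 0.133333 and Q = 11/30 ≈ 0.366667.
Under the Kimura two-parameter model, d = −½ ln(1 − 2P − Q) − ¼ ln(1 − 2Q).
1 − 2P − Q = 0.366667, giving −½ ln(0.366667) = 0.501651.
1 − 2Q = 0.266666, giving −¼ ln(0.266666) = 0.330440.
d = 0.501651 + 0.330440 = 0.832091.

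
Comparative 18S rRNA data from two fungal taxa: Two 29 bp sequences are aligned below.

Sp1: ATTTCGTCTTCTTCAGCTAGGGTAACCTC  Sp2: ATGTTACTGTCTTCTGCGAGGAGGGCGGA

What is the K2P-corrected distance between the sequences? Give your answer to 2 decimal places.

0.91

Of 29 sites, 7 differences are transitions and 8 are transversions, so P = 7/29 ≈ 0.241379 and Q = 8/29 ≈ 0.275862.
Under the Kimura two-parameter model, d = −½ ln(1 − 2P − Q) − ¼ ln(1 − 2Q).
1 − 2P − Q = 0.24138, giving −½ ln(0.24138) = 0.710691.
1 − 2Q = 0.448276, giving −¼ ln(0.448276) = 0.200587.
d = 0.710691 + 0.200587 = 0.911278.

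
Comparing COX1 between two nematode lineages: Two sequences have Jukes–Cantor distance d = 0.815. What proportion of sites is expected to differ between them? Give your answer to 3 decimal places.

0.497

p = (3/4)(1 − e^(−4d/3)) = 0.75 × (1 − e^(-1.086667)) = 0.75 × (1 − 0.337339) = 0.496996.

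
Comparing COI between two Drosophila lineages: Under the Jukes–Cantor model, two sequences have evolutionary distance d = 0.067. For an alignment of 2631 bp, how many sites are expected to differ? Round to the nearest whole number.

Invert JC69: p = (3/4)(1 − e^(−4d/3)) = 0.75 × (1 − e^(-0.089333)) = 0.75 × (1 − 0.914541) = 0.064094.
Expected differing sites = pL ≈ 0.064094 × 2631 = 168.631314 ≈ 169.

169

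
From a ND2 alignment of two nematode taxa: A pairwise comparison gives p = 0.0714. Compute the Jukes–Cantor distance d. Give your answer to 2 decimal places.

d = −(3/4) ln(1 − 4p/3) = −0.75 ln(1 − 0.0952) = −0.75 ln(0.9048)
  = −0.75 × (-0.100041) = 0.075031 substitutions/site.

0.08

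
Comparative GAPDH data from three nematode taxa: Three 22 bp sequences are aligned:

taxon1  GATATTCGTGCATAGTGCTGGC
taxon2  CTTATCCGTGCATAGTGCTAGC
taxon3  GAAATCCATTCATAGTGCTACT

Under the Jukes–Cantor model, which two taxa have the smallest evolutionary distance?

taxon1–taxon2: 4/22 differ, p = 0.182, d = 0.208.
taxon1–taxon3: 7/22 differ, p = 0.318, d = 0.414.
taxon2–taxon3: 7/22 differ, p = 0.318, d = 0.414.
The smallest distance is between taxon1 and taxon2.

taxon1 and taxon2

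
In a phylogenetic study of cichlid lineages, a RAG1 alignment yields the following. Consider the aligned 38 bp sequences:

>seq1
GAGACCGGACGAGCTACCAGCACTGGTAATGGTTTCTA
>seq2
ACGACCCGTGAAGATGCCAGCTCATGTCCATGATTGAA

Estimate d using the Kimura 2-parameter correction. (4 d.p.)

0.7917

Of 38 sites, 3 differences are transitions and 15 are transversions, so P = 3/38 ≈ 0.078947 and Q = 15/38 ≈ 0.394737.
Under the Kimura two-parameter model, d = −½ ln(1 − 2P − Q) − ¼ ln(1 − 2Q).
1 − 2P − Q = 0.447369, giving −½ ln(0.447369) = 0.402186.
1 − 2Q = 0.210526, giving −¼ ln(0.210526) = 0.389537.
d = 0.402186 + 0.389537 = 0.791723.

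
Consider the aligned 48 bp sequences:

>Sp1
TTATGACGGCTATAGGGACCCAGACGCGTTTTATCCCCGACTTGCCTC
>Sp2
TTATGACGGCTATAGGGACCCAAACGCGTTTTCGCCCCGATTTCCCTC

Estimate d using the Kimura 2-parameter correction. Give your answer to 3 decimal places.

Of 48 sites, 2 differences are transitions and 3 are transversions, so P = 2/48 ≈ 0.041667 and Q = 3/48 = 0.0625.
Under the Kimura two-parameter model, d = −½ ln(1 − 2P − Q) − ¼ ln(1 − 2Q).
1 − 2P − Q = 0.854166, giving −½ ln(0.854166) = 0.078815.
1 − 2Q = 0.875, giving −¼ ln(0.875) = 0.033383.
d = 0.078815 + 0.033383 = 0.112198.

0.112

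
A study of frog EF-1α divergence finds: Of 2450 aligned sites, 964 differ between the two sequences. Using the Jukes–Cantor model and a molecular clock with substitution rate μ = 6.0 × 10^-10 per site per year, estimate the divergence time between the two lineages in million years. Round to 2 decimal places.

p = 964/2450 ≈ 0.393469.
d = −(3/4) ln(1 − 4p/3) = −0.75 ln(1 − 0.524625) = −0.75 ln(0.475375)
  = −0.75 × (-0.743651) = 0.557738 substitutions/site.
Under a molecular clock d = 2μt, so t = d/(2μ) = 0.557738 / (2 × 6.0 × 10^-10) = 464.78 million years.

464.78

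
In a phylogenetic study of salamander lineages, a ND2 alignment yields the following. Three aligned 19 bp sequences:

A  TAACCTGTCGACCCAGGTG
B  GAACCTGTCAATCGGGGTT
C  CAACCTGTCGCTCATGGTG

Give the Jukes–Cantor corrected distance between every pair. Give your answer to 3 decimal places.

d(A,B) = 0.410, d(A,C) = 0.324, d(B,C) = 0.410

A–B: 6/19 sites differ → p ≈ 0.315789, d = −0.75 ln(1 − 0.421052) = 0.409907 ≈ 0.410.
A–C: 5/19 sites differ → p ≈ 0.263158, d = −0.75 ln(1 − 0.350877) = 0.324100 ≈ 0.324.
B–C: 6/19 sites differ → p ≈ 0.315789, d = −0.75 ln(1 − 0.421052) = 0.409907 ≈ 0.410.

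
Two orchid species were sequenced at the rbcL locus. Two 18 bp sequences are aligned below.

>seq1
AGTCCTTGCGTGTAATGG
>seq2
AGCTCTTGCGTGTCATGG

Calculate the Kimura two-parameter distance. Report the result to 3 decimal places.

0.192

Of 18 sites, 2 differences are transitions and 1 are transversions, so P = 2/18 ≈ 0.111111 and Q = 1/18 ≈ 0.055556.
Under the Kimura two-parameter model, d = −½ ln(1 − 2P − Q) − ¼ ln(1 − 2Q).
1 − 2P − Q = 0.722222, giving −½ ln(0.722222) = 0.162711.
1 − 2Q = 0.888888, giving −¼ ln(0.888888) = 0.029446.
d = 0.162711 + 0.029446 = 0.192157.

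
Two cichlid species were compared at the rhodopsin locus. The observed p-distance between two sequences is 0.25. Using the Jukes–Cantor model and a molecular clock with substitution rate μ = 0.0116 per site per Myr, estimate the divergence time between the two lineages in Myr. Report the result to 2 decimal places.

d = −(3/4) ln(1 − 4p/3) = −0.75 ln(1 − 0.333333) = −0.75 ln(0.666667)
  = −0.75 × (-0.405465) = 0.304099 substitutions/site.
Under a molecular clock d = 2μt, so t = d/(2μ) = 0.304099 / (2 × 0.0116) = 13.11 Myr.

13.11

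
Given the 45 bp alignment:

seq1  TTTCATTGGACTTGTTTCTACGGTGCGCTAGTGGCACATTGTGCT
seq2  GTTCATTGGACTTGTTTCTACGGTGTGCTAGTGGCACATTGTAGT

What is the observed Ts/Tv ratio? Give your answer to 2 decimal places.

1.00

Transitions are A↔G and C↔T; transversions are all other mismatches.
Transitions: 2. Transversions: 2.
R = 2/2 = 1.00.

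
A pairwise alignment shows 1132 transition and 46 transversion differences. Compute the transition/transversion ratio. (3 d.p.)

24.609

R = 1132/46 = 24.608695… ≈ 24.609 (to 3 d.p.).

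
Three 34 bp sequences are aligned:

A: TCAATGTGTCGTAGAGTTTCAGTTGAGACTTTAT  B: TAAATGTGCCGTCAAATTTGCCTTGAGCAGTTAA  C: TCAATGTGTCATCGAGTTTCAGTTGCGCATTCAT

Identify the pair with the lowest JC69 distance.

A and C

A–B: 12/34 differ, p = 0.353, d = 0.477.
A–C: 6/34 differ, p = 0.176, d = 0.201.
B–C: 12/34 differ, p = 0.353, d = 0.477.
The smallest distance is between A and C.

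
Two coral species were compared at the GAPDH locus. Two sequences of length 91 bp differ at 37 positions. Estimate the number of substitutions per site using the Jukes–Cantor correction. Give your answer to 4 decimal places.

p = 37/91 ≈ 0.406593.
d = −(3/4) ln(1 − 4p/3) = −0.75 ln(1 − 0.542124) = −0.75 ln(0.457876)
  = −0.75 × (-0.781157) = 0.585868 substitutions/site.

0.5859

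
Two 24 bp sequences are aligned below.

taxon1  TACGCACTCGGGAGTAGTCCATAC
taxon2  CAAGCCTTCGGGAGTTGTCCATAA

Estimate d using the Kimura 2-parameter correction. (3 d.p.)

0.304

Of 24 sites, 2 differences are transitions and 4 are transversions, so P = 2/24 ≈ 0.083333 and Q = 4/24 ≈ 0.166667.
Under the Kimura two-parameter model, d = −½ ln(1 − 2P − Q) − ¼ ln(1 − 2Q).
1 − 2P − Q = 0.666667, giving −½ ln(0.666667) = 0.202732.
1 − 2Q = 0.666666, giving −¼ ln(0.666666) = 0.101367.
d = 0.202732 + 0.101367 = 0.304099.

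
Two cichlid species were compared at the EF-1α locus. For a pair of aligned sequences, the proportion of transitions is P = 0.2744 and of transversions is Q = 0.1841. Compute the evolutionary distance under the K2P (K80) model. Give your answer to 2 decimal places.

0.77

Under the Kimura two-parameter model, d = −½ ln(1 − 2P − Q) − ¼ ln(1 − 2Q).
1 − 2P − Q = 0.2671, giving −½ ln(0.2671) = 0.660066.
1 − 2Q = 0.6318, giving −¼ ln(0.6318) = 0.114796.
d = 0.660066 + 0.114796 = 0.774862.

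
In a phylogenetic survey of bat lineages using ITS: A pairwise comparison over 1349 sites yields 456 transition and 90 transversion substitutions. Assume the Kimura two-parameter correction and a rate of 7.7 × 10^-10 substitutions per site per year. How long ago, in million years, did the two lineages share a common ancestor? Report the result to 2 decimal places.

464.09

P = 456/1349 ≈ 0.338028 and Q = 90/1349 ≈ 0.066716.
Under the Kimura two-parameter model, d = −½ ln(1 − 2P − Q) − ¼ ln(1 − 2Q).
1 − 2P − Q = 0.257228, giving −½ ln(0.257228) = 0.678896.
1 − 2Q = 0.866568, giving −¼ ln(0.866568) = 0.035804.
d = 0.678896 + 0.035804 = 0.714700.
Under a molecular clock d = 2μt, so t = d/(2μ) = 0.714700 / (2 × 7.7 × 10^-10) = 464.09 million years.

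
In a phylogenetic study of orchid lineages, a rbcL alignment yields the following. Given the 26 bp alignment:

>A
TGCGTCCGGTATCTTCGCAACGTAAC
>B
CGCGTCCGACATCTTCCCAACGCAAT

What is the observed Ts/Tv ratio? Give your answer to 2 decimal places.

5.00

Transitions are A↔G and C↔T; transversions are all other mismatches.
Transitions: 5. Transversions: 1.
R = 5/1 = 5.00.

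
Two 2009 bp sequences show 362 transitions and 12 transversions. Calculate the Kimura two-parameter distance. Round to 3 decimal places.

P = 362/2009 ≈ 0.180189 and Q = 12/2009 ≈ 0.005973.
Under the Kimura two-parameter model, d = −½ ln(1 − 2P − Q) − ¼ ln(1 − 2Q).
1 − 2P − Q = 0.633649, giving −½ ln(0.633649) = 0.228130.
1 − 2Q = 0.988054, giving −¼ ln(0.988054) = 0.003004.
d = 0.228130 + 0.003004 = 0.231134.

0.231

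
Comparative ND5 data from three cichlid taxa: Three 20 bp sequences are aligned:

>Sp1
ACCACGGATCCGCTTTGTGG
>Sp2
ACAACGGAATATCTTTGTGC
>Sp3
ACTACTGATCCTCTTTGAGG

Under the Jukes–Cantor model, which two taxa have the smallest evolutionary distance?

Sp1–Sp2: 6/20 differ, p = 0.300, d = 0.383.
Sp1–Sp3: 4/20 differ, p = 0.200, d = 0.233.
Sp2–Sp3: 7/20 differ, p = 0.350, d = 0.471.
The smallest distance is between Sp1 and Sp3.

Sp1 and Sp3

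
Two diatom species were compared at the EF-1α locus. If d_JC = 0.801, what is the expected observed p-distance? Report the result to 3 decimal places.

p = (3/4)(1 − e^(−4d/3)) = 0.75 × (1 − e^(-1.068)) = 0.75 × (1 − 0.343695) = 0.492229.

0.492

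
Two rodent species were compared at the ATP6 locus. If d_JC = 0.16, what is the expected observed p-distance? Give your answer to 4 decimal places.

p = (3/4)(1 − e^(−4d/3)) = 0.75 × (1 − e^(-0.213333)) = 0.75 × (1 − 0.807887) = 0.144085.

0.1441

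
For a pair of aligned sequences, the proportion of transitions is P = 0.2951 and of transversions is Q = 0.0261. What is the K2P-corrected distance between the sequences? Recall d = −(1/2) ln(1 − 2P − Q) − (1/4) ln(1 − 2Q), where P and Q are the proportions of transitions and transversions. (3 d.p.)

0.492

Under the Kimura two-parameter model, d = −½ ln(1 − 2P − Q) − ¼ ln(1 − 2Q).
1 − 2P − Q = 0.3837, giving −½ ln(0.3837) = 0.478947.
1 − 2Q = 0.9478, giving −¼ ln(0.9478) = 0.013403.
d = 0.478947 + 0.013403 = 0.492350.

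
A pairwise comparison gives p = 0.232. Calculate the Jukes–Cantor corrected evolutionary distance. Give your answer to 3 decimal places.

d = −(3/4) ln(1 − 4p/3) = −0.75 ln(1 − 0.309333) = −0.75 ln(0.690667)
  = −0.75 × (-0.370097) = 0.277573 substitutions/site.

0.278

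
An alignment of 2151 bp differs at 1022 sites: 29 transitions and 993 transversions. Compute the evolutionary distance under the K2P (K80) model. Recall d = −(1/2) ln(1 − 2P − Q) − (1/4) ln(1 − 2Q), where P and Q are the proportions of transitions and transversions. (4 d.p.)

0.9772

P = 29/2151 ≈ 0.013482 and Q = 993/2151 ≈ 0.461646.
Under the Kimura two-parameter model, d = −½ ln(1 − 2P − Q) − ¼ ln(1 − 2Q).
1 − 2P − Q = 0.51139, giving −½ ln(0.51139) = 0.335311.
1 − 2Q = 0.076708, giving −¼ ln(0.076708) = 0.641937.
d = 0.335311 + 0.641937 = 0.977248.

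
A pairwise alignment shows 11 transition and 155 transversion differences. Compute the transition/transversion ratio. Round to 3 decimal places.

R = 11/155 = 0.070967… ≈ 0.071 (to 3 d.p.).

0.071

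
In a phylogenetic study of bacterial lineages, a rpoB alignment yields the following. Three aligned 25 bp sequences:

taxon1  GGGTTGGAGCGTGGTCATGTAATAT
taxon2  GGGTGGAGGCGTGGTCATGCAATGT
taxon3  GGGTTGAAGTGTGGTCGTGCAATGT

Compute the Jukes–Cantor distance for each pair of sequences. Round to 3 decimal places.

d(taxon1,taxon2) = 0.233, d(taxon1,taxon3) = 0.233, d(taxon2,taxon3) = 0.180

taxon1–taxon2: 5/25 sites differ → p = 0.2, d = −0.75 ln(1 − 0.266667) = 0.232617 ≈ 0.233.
taxon1–taxon3: 5/25 sites differ → p = 0.2, d = −0.75 ln(1 − 0.266667) = 0.232617 ≈ 0.233.
taxon2–taxon3: 4/25 sites differ → p = 0.16, d = −0.75 ln(1 − 0.213333) = 0.179963 ≈ 0.180.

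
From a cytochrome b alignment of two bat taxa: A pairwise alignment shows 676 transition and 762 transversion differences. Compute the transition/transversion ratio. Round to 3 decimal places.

0.887

R = 676/762 = 0.887139… ≈ 0.887 (to 3 d.p.).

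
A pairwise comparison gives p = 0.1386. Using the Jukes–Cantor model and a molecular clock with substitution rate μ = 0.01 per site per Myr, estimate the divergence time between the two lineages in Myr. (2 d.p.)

7.66

d = −(3/4) ln(1 − 4p/3) = −0.75 ln(1 − 0.1848) = −0.75 ln(0.8152)
  = −0.75 × (-0.204322) = 0.153242 substitutions/site.
Under a molecular clock d = 2μt, so t = d/(2μ) = 0.153242 / (2 × 0.01) = 7.66 Myr.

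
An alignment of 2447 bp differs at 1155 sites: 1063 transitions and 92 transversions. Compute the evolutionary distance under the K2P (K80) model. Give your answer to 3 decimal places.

1.204

P = 1063/2447 ≈ 0.434409 and Q = 92/2447 ≈ 0.037597.
Under the Kimura two-parameter model, d = −½ ln(1 − 2P − Q) − ¼ ln(1 − 2Q).
1 − 2P − Q = 0.093585, giving −½ ln(0.093585) = 1.184443.
1 − 2Q = 0.924806, giving −¼ ln(0.924806) = 0.019543.
d = 1.184443 + 0.019543 = 1.203986.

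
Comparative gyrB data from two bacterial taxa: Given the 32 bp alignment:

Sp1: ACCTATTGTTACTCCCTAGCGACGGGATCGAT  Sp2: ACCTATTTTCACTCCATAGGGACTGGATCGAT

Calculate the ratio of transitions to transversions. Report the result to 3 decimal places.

Transitions are A↔G and C↔T; transversions are all other mismatches.
Transitions: 1. Transversions: 4.
R = 1/4 = 0.250.

0.250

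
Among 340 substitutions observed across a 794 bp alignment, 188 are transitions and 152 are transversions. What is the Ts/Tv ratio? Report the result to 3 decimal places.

R = 188/152 = 1.236842… ≈ 1.237 (to 3 d.p.).

1.237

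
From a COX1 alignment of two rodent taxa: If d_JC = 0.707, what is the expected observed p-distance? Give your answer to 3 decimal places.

p = (3/4)(1 − e^(−4d/3)) = 0.75 × (1 − e^(-0.942667)) = 0.75 × (1 − 0.389587) = 0.457810.

0.458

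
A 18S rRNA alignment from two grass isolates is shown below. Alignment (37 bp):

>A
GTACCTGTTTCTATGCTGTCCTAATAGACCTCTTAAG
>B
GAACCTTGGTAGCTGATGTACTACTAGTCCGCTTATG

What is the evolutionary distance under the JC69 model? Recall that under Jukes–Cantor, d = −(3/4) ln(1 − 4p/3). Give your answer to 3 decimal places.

0.474

The sequences differ at 13 of 37 sites, so p = 13/37 ≈ 0.351351.
d = −(3/4) ln(1 − 4p/3) = −0.75 ln(1 − 0.468468) = −0.75 ln(0.531532)
  = −0.75 × (-0.631992) = 0.473994 substitutions/site.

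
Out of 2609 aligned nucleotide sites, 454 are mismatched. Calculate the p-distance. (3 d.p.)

0.174

p = 454/2609 = 0.174013… ≈ 0.174 (to 3 d.p.).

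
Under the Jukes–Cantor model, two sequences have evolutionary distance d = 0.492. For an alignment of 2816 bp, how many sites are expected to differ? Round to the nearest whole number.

Invert JC69: p = (3/4)(1 − e^(−4d/3)) = 0.75 × (1 − e^(-0.656)) = 0.75 × (1 − 0.518923) = 0.360808.
Expected differing sites = pL ≈ 0.360808 × 2816 = 1016.035328 ≈ 1016.

1016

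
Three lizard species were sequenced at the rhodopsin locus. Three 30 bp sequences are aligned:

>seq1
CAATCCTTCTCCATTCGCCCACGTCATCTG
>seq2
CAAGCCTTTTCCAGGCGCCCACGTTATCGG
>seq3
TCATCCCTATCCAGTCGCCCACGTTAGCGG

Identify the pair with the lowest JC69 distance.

seq1–seq2: 6/30 differ, p = 0.200, d = 0.233.
seq1–seq3: 8/30 differ, p = 0.267, d = 0.330.
seq2–seq3: 7/30 differ, p = 0.233, d = 0.280.
The smallest distance is between seq1 and seq2.

seq1 and seq2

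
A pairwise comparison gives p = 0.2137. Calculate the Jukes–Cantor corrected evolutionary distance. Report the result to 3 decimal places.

d = −(3/4) ln(1 − 4p/3) = −0.75 ln(1 − 0.284933) = −0.75 ln(0.715067)
  = −0.75 × (-0.335379) = 0.251534 substitutions/site.

0.252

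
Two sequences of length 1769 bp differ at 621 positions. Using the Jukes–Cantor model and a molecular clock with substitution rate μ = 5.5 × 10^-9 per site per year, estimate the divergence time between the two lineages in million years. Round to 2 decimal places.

p = 621/1769 ≈ 0.351046.
d = −(3/4) ln(1 − 4p/3) = −0.75 ln(1 − 0.468061) = −0.75 ln(0.531939)
  = −0.75 × (-0.631226) = 0.473420 substitutions/site.
Under a molecular clock d = 2μt, so t = d/(2μ) = 0.473420 / (2 × 5.5 × 10^-9) = 43.04 million years.

43.04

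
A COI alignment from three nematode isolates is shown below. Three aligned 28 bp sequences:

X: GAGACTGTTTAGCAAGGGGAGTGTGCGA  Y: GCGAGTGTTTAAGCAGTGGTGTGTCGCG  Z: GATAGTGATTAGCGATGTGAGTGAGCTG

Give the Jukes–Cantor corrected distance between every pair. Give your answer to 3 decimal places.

d(X,Y) = 0.556, d(X,Z) = 0.420, d(Y,Z) = 0.824

X–Y: 11/28 sites differ → p ≈ 0.392857, d = −0.75 ln(1 − 0.523809) = 0.556452 ≈ 0.556.
X–Z: 9/28 sites differ → p ≈ 0.321429, d = −0.75 ln(1 − 0.428572) = 0.419713 ≈ 0.420.
Y–Z: 14/28 sites differ → p = 0.5, d = −0.75 ln(1 − 0.666667) = 0.823960 ≈ 0.824.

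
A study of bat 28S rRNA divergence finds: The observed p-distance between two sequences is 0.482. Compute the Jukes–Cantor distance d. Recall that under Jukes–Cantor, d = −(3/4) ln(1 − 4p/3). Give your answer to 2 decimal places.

0.77

d = −(3/4) ln(1 − 4p/3) = −0.75 ln(1 − 0.642667) = −0.75 ln(0.357333)
  = −0.75 × (-1.029087) = 0.771815 substitutions/site.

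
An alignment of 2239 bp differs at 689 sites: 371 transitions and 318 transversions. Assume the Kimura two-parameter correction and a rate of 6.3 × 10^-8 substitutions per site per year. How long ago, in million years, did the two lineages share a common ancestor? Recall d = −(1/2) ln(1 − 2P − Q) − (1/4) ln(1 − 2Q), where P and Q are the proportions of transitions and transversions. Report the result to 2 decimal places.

P = 371/2239 ≈ 0.165699 and Q = 318/2239 ≈ 0.142028.
Under the Kimura two-parameter model, d = −½ ln(1 − 2P − Q) − ¼ ln(1 − 2Q).
1 − 2P − Q = 0.526574, giving −½ ln(0.526574) = 0.320682.
1 − 2Q = 0.715944, giving −¼ ln(0.715944) = 0.083538.
d = 0.320682 + 0.083538 = 0.404220.
Under a molecular clock d = 2μt, so t = d/(2μ) = 0.404220 / (2 × 6.3 × 10^-8) = 3.21 million years.

3.21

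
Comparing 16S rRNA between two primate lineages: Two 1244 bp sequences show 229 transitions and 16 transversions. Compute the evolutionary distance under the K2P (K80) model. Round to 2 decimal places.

0.25

P = 229/1244 ≈ 0.184084 and Q = 16/1244 ≈ 0.012862.
Under the Kimura two-parameter model, d = −½ ln(1 − 2P − Q) − ¼ ln(1 − 2Q).
1 − 2P − Q = 0.61897, giving −½ ln(0.61897) = 0.239849.
1 − 2Q = 0.974276, giving −¼ ln(0.974276) = 0.006515.
d = 0.239849 + 0.006515 = 0.246364.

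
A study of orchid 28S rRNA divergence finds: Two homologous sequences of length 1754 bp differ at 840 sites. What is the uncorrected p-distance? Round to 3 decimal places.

0.479

p = 840/1754 = 0.478905… ≈ 0.479 (to 3 d.p.).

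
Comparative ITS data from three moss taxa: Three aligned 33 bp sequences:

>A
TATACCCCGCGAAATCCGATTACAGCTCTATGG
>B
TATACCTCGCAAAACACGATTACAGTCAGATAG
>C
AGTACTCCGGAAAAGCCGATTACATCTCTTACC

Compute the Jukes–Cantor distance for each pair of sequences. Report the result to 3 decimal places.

A–B: 9/33 sites differ → p ≈ 0.272727, d = −0.75 ln(1 − 0.363636) = 0.338988 ≈ 0.339.
A–C: 11/33 sites differ → p ≈ 0.333333, d = −0.75 ln(1 − 0.444444) = 0.440839 ≈ 0.441.
B–C: 16/33 sites differ → p ≈ 0.484848, d = −0.75 ln(1 − 0.646464) = 0.779827 ≈ 0.780.

d(A,B) = 0.339, d(A,C) = 0.441, d(B,C) = 0.780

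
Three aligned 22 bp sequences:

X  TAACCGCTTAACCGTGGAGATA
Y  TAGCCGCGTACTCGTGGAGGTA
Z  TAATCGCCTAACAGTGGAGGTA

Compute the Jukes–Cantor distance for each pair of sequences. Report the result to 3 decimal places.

d(X,Y) = 0.271, d(X,Z) = 0.208, d(Y,Z) = 0.339

X–Y: 5/22 sites differ → p ≈ 0.227273, d = −0.75 ln(1 − 0.303031) = 0.270761 ≈ 0.271.
X–Z: 4/22 sites differ → p ≈ 0.181818, d = −0.75 ln(1 − 0.242424) = 0.208224 ≈ 0.208.
Y–Z: 6/22 sites differ → p ≈ 0.272727, d = −0.75 ln(1 − 0.363636) = 0.338988 ≈ 0.339.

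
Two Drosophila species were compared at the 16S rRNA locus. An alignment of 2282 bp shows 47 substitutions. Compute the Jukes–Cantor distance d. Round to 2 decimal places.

0.02

p = 47/2282 ≈ 0.020596.
d = −(3/4) ln(1 − 4p/3) = −0.75 ln(1 − 0.027461) = −0.75 ln(0.972539)
  = −0.75 × (-0.027845) = 0.020884 substitutions/site.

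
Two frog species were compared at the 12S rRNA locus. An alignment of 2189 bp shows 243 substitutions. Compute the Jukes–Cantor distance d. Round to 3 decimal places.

0.120

p = 243/2189 ≈ 0.11101.
d = −(3/4) ln(1 − 4p/3) = −0.75 ln(1 − 0.148013) = −0.75 ln(0.851987)
  = −0.75 × (-0.160184) = 0.120138 substitutions/site.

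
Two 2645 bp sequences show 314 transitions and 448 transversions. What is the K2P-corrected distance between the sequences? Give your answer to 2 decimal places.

0.36

P = 314/2645 ≈ 0.118715 and Q = 448/2645 ≈ 0.169376.
Under the Kimura two-parameter model, d = −½ ln(1 − 2P − Q) − ¼ ln(1 − 2Q).
1 − 2P − Q = 0.593194, giving −½ ln(0.593194) = 0.261117.
1 − 2Q = 0.661248, giving −¼ ln(0.661248) = 0.103407.
d = 0.261117 + 0.103407 = 0.364524.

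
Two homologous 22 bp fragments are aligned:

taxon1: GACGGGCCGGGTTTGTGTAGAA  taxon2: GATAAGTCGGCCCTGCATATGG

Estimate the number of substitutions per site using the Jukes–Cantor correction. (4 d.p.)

0.9745

The sequences differ at 12 of 22 sites, so p = 12/22 ≈ 0.545455.
d = −(3/4) ln(1 − 4p/3) = −0.75 ln(1 − 0.727273) = −0.75 ln(0.272727)
  = −0.75 × (-1.299284) = 0.974463 substitutions/site.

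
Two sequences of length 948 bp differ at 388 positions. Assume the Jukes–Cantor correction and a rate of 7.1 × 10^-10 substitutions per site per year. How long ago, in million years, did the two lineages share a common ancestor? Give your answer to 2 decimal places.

p = 388/948 ≈ 0.409283.
d = −(3/4) ln(1 − 4p/3) = −0.75 ln(1 − 0.545711) = −0.75 ln(0.454289)
  = −0.75 × (-0.789022) = 0.591767 substitutions/site.
Under a molecular clock d = 2μt, so t = d/(2μ) = 0.591767 / (2 × 7.1 × 10^-10) = 416.74 million years.

416.74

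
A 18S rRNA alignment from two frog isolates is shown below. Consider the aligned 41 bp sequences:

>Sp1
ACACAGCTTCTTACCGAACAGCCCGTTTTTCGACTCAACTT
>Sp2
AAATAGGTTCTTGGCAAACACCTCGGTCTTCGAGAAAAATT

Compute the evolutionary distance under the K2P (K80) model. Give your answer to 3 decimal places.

Of 41 sites, 5 differences are transitions and 9 are transversions, so P = 5/41 ≈ 0.121951 and Q = 9/41 ≈ 0.219512.
Under the Kimura two-parameter model, d = −½ ln(1 − 2P − Q) − ¼ ln(1 − 2Q).
1 − 2P − Q = 0.536586, giving −½ ln(0.536586) = 0.311264.
1 − 2Q = 0.560976, giving −¼ ln(0.560976) = 0.144519.
d = 0.311264 + 0.144519 = 0.455783.

0.456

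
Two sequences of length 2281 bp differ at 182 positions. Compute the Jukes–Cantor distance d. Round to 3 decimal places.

0.084

p = 182/2281 ≈ 0.07979.
d = −(3/4) ln(1 − 4p/3) = −0.75 ln(1 − 0.106387) = −0.75 ln(0.893613)
  = −0.75 × (-0.112482) = 0.084362 substitutions/site.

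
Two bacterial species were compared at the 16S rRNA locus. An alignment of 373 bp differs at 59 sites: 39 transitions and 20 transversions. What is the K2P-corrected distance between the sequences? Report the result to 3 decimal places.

0.181

P = 39/373 ≈ 0.104558 and Q = 20/373 ≈ 0.053619.
Under the Kimura two-parameter model, d = −½ ln(1 − 2P − Q) − ¼ ln(1 − 2Q).
1 − 2P − Q = 0.737265, giving −½ ln(0.737265) = 0.152404.
1 − 2Q = 0.892762, giving −¼ ln(0.892762) = 0.028359.
d = 0.152404 + 0.028359 = 0.180763.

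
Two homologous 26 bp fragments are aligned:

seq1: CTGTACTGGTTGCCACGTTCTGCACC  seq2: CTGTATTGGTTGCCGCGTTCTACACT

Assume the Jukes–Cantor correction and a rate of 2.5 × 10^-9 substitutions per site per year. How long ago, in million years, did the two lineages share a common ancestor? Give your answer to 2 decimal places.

34.44

The sequences differ at 4 of 26 sites (6, 15, 22, 26), so p = 4/26 ≈ 0.153846.
d = −(3/4) ln(1 − 4p/3) = −0.75 ln(1 − 0.205128) = −0.75 ln(0.794872)
  = −0.75 × (-0.229574) = 0.172181 substitutions/site.
Under a molecular clock d = 2μt, so t = d/(2μ) = 0.172181 / (2 × 2.5 × 10^-9) = 34.44 million years.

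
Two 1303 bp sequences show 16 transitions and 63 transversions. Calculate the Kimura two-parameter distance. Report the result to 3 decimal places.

P = 16/1303 ≈ 0.012279 and Q = 63/1303 ≈ 0.04835.
Under the Kimura two-parameter model, d = −½ ln(1 − 2P − Q) − ¼ ln(1 − 2Q).
1 − 2P − Q = 0.927092, giving −½ ln(0.927092) = 0.037851.
1 − 2Q = 0.9033, giving −¼ ln(0.9033) = 0.025425.
d = 0.037851 + 0.025425 = 0.063276.

0.063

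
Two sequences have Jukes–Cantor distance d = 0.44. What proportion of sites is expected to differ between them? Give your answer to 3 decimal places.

p = (3/4)(1 − e^(−4d/3)) = 0.75 × (1 − e^(-0.586667)) = 0.75 × (1 − 0.556178) = 0.332867.

0.333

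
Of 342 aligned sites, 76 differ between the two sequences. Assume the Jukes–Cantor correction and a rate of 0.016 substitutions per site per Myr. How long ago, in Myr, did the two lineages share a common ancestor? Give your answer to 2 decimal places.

p = 76/342 ≈ 0.222222.
d = −(3/4) ln(1 − 4p/3) = −0.75 ln(1 − 0.296296) = −0.75 ln(0.703704)
  = −0.75 × (-0.351397) = 0.263548 substitutions/site.
Under a molecular clock d = 2μt, so t = d/(2μ) = 0.263548 / (2 × 0.016) = 8.24 Myr.

8.24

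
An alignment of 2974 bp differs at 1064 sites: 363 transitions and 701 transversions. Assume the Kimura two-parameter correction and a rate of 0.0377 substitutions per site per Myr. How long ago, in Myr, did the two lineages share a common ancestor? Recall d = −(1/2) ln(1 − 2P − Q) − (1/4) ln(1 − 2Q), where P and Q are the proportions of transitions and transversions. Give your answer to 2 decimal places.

6.45

P = 363/2974 ≈ 0.122058 and Q = 701/2974 ≈ 0.235709.
Under the Kimura two-parameter model, d = −½ ln(1 − 2P − Q) − ¼ ln(1 − 2Q).
1 − 2P − Q = 0.520175, giving −½ ln(0.520175) = 0.326795.
1 − 2Q = 0.528582, giving −¼ ln(0.528582) = 0.159389.
d = 0.326795 + 0.159389 = 0.486184.
Under a molecular clock d = 2μt, so t = d/(2μ) = 0.486184 / (2 × 0.0377) = 6.45 Myr.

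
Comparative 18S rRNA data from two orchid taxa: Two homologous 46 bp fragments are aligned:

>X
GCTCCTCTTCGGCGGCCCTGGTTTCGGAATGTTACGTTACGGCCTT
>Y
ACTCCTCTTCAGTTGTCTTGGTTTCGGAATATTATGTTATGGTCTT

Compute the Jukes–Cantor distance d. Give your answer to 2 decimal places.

The sequences differ at 10 of 46 sites (1, 11, 13, 14, 16, 18, 31, 35, 40, 43), so p = 10/46 ≈ 0.217391.
d = −(3/4) ln(1 − 4p/3) = −0.75 ln(1 − 0.289855) = −0.75 ln(0.710145)
  = −0.75 × (-0.342286) = 0.256715 substitutions/site.

0.26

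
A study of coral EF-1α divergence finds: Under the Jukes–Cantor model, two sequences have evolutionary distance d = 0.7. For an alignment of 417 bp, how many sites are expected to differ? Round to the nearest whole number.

Invert JC69: p = (3/4)(1 − e^(−4d/3)) = 0.75 × (1 − e^(-0.933333)) = 0.75 × (1 − 0.393241) = 0.455069.
Expected differing sites = pL ≈ 0.455069 × 417 = 189.763773 ≈ 190.

190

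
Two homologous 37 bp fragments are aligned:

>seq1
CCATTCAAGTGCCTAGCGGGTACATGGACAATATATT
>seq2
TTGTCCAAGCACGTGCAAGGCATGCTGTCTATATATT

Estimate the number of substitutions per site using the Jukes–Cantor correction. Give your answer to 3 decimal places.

0.784

The sequences differ at 18 of 37 sites, so p = 18/37 ≈ 0.486486.
d = −(3/4) ln(1 − 4p/3) = −0.75 ln(1 − 0.648648) = −0.75 ln(0.351352)
  = −0.75 × (-1.045967) = 0.784475 substitutions/site.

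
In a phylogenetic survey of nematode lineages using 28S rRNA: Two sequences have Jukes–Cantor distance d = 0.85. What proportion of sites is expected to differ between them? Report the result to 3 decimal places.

0.509

p = (3/4)(1 − e^(−4d/3)) = 0.75 × (1 − e^(-1.133333)) = 0.75 × (1 − 0.321958) = 0.508532.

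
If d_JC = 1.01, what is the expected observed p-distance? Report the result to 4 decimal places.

0.5549

p = (3/4)(1 − e^(−4d/3)) = 0.75 × (1 − e^(-1.346667)) = 0.75 × (1 − 0.260106) = 0.554921.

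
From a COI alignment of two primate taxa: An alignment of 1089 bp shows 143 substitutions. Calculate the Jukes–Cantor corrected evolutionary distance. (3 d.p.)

0.144

p = 143/1089 ≈ 0.131313.
d = −(3/4) ln(1 − 4p/3) = −0.75 ln(1 − 0.175084) = −0.75 ln(0.824916)
  = −0.75 × (-0.192474) = 0.144356 substitutions/site.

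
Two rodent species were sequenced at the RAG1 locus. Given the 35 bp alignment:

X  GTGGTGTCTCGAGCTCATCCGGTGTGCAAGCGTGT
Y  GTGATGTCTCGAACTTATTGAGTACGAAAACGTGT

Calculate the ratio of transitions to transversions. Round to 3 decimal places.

4.000

Transitions are A↔G and C↔T; transversions are all other mismatches.
Transitions: 8. Transversions: 2.
R = 8/2 = 4.000.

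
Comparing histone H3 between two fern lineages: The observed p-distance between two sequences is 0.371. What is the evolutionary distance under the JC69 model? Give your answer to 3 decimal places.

d = −(3/4) ln(1 − 4p/3) = −0.75 ln(1 − 0.494667) = −0.75 ln(0.505333)
  = −0.75 × (-0.682538) = 0.511904 substitutions/site.

0.512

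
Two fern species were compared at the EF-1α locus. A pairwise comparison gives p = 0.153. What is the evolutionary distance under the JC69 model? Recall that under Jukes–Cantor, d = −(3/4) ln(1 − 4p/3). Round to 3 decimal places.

d = −(3/4) ln(1 − 4p/3) = −0.75 ln(1 − 0.204) = −0.75 ln(0.796)
  = −0.75 × (-0.228156) = 0.171117 substitutions/site.

0.171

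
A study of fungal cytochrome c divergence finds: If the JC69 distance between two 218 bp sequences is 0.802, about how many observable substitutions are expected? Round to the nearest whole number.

107

Invert JC69: p = (3/4)(1 − e^(−4d/3)) = 0.75 × (1 − e^(-1.069333)) = 0.75 × (1 − 0.343237) = 0.492572.
Expected differing sites = pL ≈ 0.492572 × 218 = 107.380696 ≈ 107.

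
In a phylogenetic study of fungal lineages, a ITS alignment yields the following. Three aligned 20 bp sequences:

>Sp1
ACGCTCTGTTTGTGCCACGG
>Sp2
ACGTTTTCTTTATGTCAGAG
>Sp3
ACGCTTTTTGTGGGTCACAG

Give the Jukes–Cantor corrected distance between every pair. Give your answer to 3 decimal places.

d(Sp1,Sp2) = 0.471, d(Sp1,Sp3) = 0.383, d(Sp2,Sp3) = 0.383

Sp1–Sp2: 7/20 sites differ → p = 0.35, d = −0.75 ln(1 − 0.466667) = 0.471457 ≈ 0.471.
Sp1–Sp3: 6/20 sites differ → p = 0.3, d = −0.75 ln(1 − 0.4) = 0.383119 ≈ 0.383.
Sp2–Sp3: 6/20 sites differ → p = 0.3, d = −0.75 ln(1 − 0.4) = 0.383119 ≈ 0.383.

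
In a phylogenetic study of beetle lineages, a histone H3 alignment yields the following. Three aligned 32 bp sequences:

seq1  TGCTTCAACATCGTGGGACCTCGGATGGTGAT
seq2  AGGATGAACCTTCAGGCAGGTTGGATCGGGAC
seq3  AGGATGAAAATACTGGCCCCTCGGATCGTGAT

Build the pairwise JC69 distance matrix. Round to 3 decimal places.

d(seq1,seq2) = 0.736, d(seq1,seq3) = 0.404, d(seq2,seq3) = 0.404

seq1–seq2: 15/32 sites differ → p = 0.46875, d = −0.75 ln(1 − 0.625) = 0.735622 ≈ 0.736.
seq1–seq3: 10/32 sites differ → p = 0.3125, d = −0.75 ln(1 − 0.416667) = 0.404248 ≈ 0.404.
seq2–seq3: 10/32 sites differ → p = 0.3125, d = −0.75 ln(1 − 0.416667) = 0.404248 ≈ 0.404.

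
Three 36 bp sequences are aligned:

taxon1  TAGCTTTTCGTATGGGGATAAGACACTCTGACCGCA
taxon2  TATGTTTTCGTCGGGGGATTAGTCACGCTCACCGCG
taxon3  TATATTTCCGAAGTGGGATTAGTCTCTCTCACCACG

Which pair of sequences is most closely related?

taxon1–taxon2: 9/36 differ, p = 0.250, d = 0.304.
taxon1–taxon3: 12/36 differ, p = 0.333, d = 0.441.
taxon2–taxon3: 8/36 differ, p = 0.222, d = 0.264.
The smallest distance is between taxon2 and taxon3.

taxon2 and taxon3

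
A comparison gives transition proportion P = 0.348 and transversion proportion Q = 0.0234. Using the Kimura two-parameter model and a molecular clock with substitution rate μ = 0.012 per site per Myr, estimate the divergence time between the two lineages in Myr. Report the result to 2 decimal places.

Under the Kimura two-parameter model, d = −½ ln(1 − 2P − Q) − ¼ ln(1 − 2Q).
1 − 2P − Q = 0.2806, giving −½ ln(0.2806) = 0.635413.
1 − 2Q = 0.9532, giving −¼ ln(0.9532) = 0.011983.
d = 0.635413 + 0.011983 = 0.647396.
Under a molecular clock d = 2μt, so t = d/(2μ) = 0.647396 / (2 × 0.012) = 26.97 Myr.

26.97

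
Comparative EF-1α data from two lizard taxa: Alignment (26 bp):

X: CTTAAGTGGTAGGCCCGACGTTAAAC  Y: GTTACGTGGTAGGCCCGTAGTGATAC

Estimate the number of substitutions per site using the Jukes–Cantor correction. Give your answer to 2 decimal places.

0.28

The sequences differ at 6 of 26 sites (1, 5, 18, 19, 22, 24), so p = 6/26 ≈ 0.230769.
d = −(3/4) ln(1 − 4p/3) = −0.75 ln(1 − 0.307692) = −0.75 ln(0.692308)
  = −0.75 × (-0.367724) = 0.275793 substitutions/site.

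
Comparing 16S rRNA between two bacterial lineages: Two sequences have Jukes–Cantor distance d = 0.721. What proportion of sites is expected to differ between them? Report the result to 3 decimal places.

p = (3/4)(1 − e^(−4d/3)) = 0.75 × (1 − e^(-0.961333)) = 0.75 × (1 − 0.382383) = 0.463213.

0.463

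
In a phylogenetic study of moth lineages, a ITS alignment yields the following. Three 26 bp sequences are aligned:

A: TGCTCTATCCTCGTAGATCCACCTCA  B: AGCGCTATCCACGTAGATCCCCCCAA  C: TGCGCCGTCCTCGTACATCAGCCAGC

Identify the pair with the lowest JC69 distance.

A–B: 6/26 differ, p = 0.231, d = 0.276.
A–C: 9/26 differ, p = 0.346, d = 0.464.
B–C: 10/26 differ, p = 0.385, d = 0.539.
The smallest distance is between A and B.

A and B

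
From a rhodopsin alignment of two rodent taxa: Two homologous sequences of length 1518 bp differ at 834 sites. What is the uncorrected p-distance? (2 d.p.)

0.55

p = 834/1518 = 0.549407… ≈ 0.55 (to 2 d.p.).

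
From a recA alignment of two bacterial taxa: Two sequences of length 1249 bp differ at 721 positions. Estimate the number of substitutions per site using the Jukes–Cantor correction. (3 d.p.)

p = 721/1249 ≈ 0.577262.
d = −(3/4) ln(1 − 4p/3) = −0.75 ln(1 − 0.769683) = −0.75 ln(0.230317)
  = −0.75 × (-1.468299) = 1.101224 substitutions/site.

1.101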